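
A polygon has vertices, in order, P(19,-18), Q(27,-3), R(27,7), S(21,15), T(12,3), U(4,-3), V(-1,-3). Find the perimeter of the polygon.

92

|PQ| = √((8)² + (15)²) = √289 = 17
|QR| = √((0)² + (10)²) = √100 = 10
|RS| = √((-6)² + (8)²) = √100 = 10
|ST| = √((-9)² + (-12)²) = √225 = 15
|TU| = √((-8)² + (-6)²) = √100 = 10
|UV| = √((-5)² + (0)²) = √25 = 5
|VP| = √((20)² + (-15)²) = √625 = 25
Perimeter = 17 + 10 + 10 + 15 + 10 + 5 + 25 = 92.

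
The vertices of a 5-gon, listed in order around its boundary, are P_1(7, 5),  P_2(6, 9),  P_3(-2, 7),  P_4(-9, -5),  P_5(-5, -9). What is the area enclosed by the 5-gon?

130

P_1→P_2: (7)(9) − (6)(5) = 33
P_2→P_3: (6)(7) − (-2)(9) = 60
P_3→P_4: (-2)(-5) − (-9)(7) = 73
P_4→P_5: (-9)(-9) − (-5)(-5) = 56
P_5→P_1: (-5)(5) − (7)(-9) = 38
Σ = 260
Area = |Σ|/2 = 130.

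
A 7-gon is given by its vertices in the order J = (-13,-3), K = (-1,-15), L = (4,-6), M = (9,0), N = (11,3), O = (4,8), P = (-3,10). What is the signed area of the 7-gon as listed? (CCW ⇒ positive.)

Σ = (192) + (66) + (54) + (27) + (76) + (64) + (139) = 618
Signed area = Σ/2 = 309 (positive ⇒ counter-clockwise traversal).

309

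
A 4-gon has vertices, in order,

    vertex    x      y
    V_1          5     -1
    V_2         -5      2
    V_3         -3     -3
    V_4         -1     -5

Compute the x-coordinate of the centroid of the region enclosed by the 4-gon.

Apply the shoelace (surveyor's) formula. First the cross-terms c_i = x_i·y_{i+1} − x_{i+1}·y_i:
  5, 21, 12, 26  ⇒  2A = 64, A = 32.
Then Σ (x_i + x_{i+1})·c_i = -112, so x̄ = -112 / (6·32) = -7/12.

-7/12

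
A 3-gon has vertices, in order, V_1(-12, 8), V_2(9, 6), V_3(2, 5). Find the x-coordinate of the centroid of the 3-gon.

-1/3

Apply the shoelace (surveyor's) formula. First the cross-terms c_i = x_i·y_{i+1} − x_{i+1}·y_i:
  -144, 33, 76  ⇒  2A = -35, A = -17.5.
Then Σ (x_i + x_{i+1})·c_i = 35, so x̄ = 35 / (6·(-17.5)) = -1/3.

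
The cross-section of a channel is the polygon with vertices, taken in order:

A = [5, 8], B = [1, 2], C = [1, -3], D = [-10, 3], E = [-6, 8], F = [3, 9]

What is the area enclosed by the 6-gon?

Apply the shoelace formula: 2A = Σ (x_i·y_{i+1} − x_{i+1}·y_i), indices taken mod 6.
Σ = (2) + (-5) + (-27) + (-62) + (-78) + (-21) = -191
Area = |Σ|/2 = 95.5.

95.5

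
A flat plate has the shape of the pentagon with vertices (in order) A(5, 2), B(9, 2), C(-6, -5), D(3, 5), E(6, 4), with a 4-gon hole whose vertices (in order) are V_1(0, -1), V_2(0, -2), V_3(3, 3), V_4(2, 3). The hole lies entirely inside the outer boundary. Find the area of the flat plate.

Outer boundary:
Apply the surveyor's formula: 2A = Σ (x_i·y_{i+1} − x_{i+1}·y_i), indices taken mod 5.
Σ = (-8) + (-33) + (-15) + (-18) + (-8) = -82
Area = |Σ|/2 = 41.
Hole:
Apply the shoelace formula: 2A = Σ (x_i·y_{i+1} − x_{i+1}·y_i), indices taken mod 4.
V_1→V_2: (0)(-2) − (0)(-1) = 0
V_2→V_3: (0)(3) − (3)(-2) = 6
V_3→V_4: (3)(3) − (2)(3) = 3
V_4→V_1: (2)(-1) − (0)(3) = -2
Σ = 7
Area = |Σ|/2 = 3.5.
Net area = 41 − 3.5 = 37.5.

37.5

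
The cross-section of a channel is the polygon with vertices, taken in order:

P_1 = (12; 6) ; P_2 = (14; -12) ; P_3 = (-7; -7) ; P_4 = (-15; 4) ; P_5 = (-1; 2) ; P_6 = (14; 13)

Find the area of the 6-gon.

341

Σ = (-228) + (-182) + (-133) + (-26) + (-41) + (-72) = -682
Area = |Σ|/2 = 341.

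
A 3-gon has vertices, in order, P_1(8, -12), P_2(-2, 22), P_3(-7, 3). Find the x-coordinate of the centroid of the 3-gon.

Apply the shoelace (surveyor's) formula. First the cross-terms c_i = x_i·y_{i+1} − x_{i+1}·y_i:
  152, 148, 60  ⇒  2A = 360, A = 180.
Then Σ (x_i + x_{i+1})·c_i = -360, so x̄ = -360 / (6·180) = -1/3.

-1/3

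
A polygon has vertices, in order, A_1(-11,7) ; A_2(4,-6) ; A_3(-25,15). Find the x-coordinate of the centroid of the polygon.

Apply the shoelace (surveyor's) formula. First the cross-terms c_i = x_i·y_{i+1} − x_{i+1}·y_i:
  38, -90, -10  ⇒  2A = -62, A = -31.
Then Σ (x_i + x_{i+1})·c_i = 1984, so x̄ = 1984 / (6·(-31)) = -32/3.

-32/3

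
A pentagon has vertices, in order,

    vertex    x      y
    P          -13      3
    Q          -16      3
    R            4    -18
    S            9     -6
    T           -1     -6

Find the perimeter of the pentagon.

70

|PQ| = √((-3)² + (0)²) = √9 = 3
|QR| = √((20)² + (-21)²) = √841 = 29
|RS| = √((5)² + (12)²) = √169 = 13
|ST| = √((-10)² + (0)²) = √100 = 10
|TP| = √((-12)² + (9)²) = √225 = 15
Perimeter = 3 + 29 + 13 + 10 + 15 = 70.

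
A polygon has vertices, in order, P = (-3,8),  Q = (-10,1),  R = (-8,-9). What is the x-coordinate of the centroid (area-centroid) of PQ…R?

Apply the surveyor's formula. First the cross-terms c_i = x_i·y_{i+1} − x_{i+1}·y_i:
  77, 98, -91  ⇒  2A = 84, A = 42.
Then Σ (x_i + x_{i+1})·c_i = -1764, so x̄ = -1764 / (6·42) = -7.

-7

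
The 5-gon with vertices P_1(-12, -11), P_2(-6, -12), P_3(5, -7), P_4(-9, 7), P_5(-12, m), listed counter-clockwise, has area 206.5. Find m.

The doubled signed area Σ (x_i y_{i+1} − x_{i+1} y_i) is linear in m.
With m=0 it equals 368; the coefficient of m is 3 (from the two edges through P_5).
So 3·m + 368 = 2·206.5 = 413 ⇒ m = 15.

15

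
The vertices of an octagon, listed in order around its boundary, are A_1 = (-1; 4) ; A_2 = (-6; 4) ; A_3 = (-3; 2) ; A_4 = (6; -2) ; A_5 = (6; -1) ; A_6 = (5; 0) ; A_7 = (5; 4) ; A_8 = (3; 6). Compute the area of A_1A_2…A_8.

Σ = (20) + (0) + (-6) + (6) + (5) + (20) + (18) + (18) = 81
Area = |Σ|/2 = 40.5.

40.5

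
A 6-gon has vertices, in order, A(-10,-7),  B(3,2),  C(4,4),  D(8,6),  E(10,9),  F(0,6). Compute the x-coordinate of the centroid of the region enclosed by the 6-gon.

47/129

Apply the shoelace (surveyor's) formula. First the cross-terms c_i = x_i·y_{i+1} − x_{i+1}·y_i:
  1, 4, -8, 12, 60, 60  ⇒  2A = 129, A = 64.5.
Then Σ (x_i + x_{i+1})·c_i = 141, so x̄ = 141 / (6·64.5) = 47/129.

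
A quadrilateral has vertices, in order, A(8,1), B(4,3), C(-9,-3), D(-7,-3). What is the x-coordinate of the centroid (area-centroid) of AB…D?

Apply the shoelace (surveyor's) formula. First the cross-terms c_i = x_i·y_{i+1} − x_{i+1}·y_i:
  20, 15, 6, 17  ⇒  2A = 58, A = 29.
Then Σ (x_i + x_{i+1})·c_i = 86, so x̄ = 86 / (6·29) = 43/87.

43/87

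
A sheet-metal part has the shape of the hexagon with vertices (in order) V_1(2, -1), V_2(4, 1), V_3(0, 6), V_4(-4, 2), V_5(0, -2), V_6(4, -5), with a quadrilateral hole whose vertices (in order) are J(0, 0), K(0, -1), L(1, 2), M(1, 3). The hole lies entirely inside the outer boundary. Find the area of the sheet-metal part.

37

Outer boundary:
Apply the surveyor's formula: 2A = Σ (x_i·y_{i+1} − x_{i+1}·y_i), indices taken mod 6.
V_1→V_2: (2)(1) − (4)(-1) = 6
V_2→V_3: (4)(6) − (0)(1) = 24
V_3→V_4: (0)(2) − (-4)(6) = 24
V_4→V_5: (-4)(-2) − (0)(2) = 8
V_5→V_6: (0)(-5) − (4)(-2) = 8
V_6→V_1: (4)(-1) − (2)(-5) = 6
Σ = 76
Area = |Σ|/2 = 38.
Hole:
J→K: (0)(-1) − (0)(0) = 0
K→L: (0)(2) − (1)(-1) = 1
L→M: (1)(3) − (1)(2) = 1
M→J: (1)(0) − (0)(3) = 0
Σ = 2
Area = |Σ|/2 = 1.
Net area = 38 − 1 = 37.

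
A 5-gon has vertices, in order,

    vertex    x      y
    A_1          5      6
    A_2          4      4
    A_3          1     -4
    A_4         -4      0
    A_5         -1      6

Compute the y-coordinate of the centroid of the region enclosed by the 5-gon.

Apply Gauss's area formula. First the cross-terms c_i = x_i·y_{i+1} − x_{i+1}·y_i:
  -4, -20, -16, -24, -36  ⇒  2A = -100, A = -50.
Then Σ (y_i + y_{i+1})·c_i = -552, so ȳ = -552 / (6·(-50)) = 1.84.

1.84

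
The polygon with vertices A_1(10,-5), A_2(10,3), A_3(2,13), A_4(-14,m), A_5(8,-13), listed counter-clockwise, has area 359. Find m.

-10

Write out the shoelace sum; only the two edges meeting at A_4 involve m:
2·Area = [(2·m − (-14)·13) + ((-14)·(-13) − 8·m)] + 294
       = -6·m + 658 = 718
⇒ m = -10.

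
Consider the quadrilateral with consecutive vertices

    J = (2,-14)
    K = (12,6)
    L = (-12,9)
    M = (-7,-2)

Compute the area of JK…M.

Apply the surveyor's formula: 2A = Σ (x_i·y_{i+1} − x_{i+1}·y_i), indices taken mod 4.
Σ = (180) + (180) + (87) + (102) = 549
Area = |Σ|/2 = 274.5.

274.5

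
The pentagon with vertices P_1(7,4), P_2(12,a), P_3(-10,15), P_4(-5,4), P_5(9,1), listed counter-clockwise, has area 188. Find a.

13

The doubled signed area Σ (x_i y_{i+1} − x_{i+1} y_i) is linear in a.
With a=0 it equals 155; the coefficient of a is 17 (from the two edges through P_2).
So 17·a + 155 = 2·188 = 376 ⇒ a = 13.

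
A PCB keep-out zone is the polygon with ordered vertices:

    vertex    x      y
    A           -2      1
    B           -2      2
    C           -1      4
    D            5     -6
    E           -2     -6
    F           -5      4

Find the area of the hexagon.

49.5

Apply the surveyor's formula: 2A = Σ (x_i·y_{i+1} − x_{i+1}·y_i), indices taken mod 6.
A→B: (-2)(2) − (-2)(1) = -2
B→C: (-2)(4) − (-1)(2) = -6
C→D: (-1)(-6) − (5)(4) = -14
D→E: (5)(-6) − (-2)(-6) = -42
E→F: (-2)(4) − (-5)(-6) = -38
F→A: (-5)(1) − (-2)(4) = 3
Σ = -99
Area = |Σ|/2 = 49.5.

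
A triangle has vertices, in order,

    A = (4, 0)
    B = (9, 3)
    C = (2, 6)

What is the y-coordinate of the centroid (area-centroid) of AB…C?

3

Apply the surveyor's formula. First the cross-terms c_i = x_i·y_{i+1} − x_{i+1}·y_i:
  12, 48, -24  ⇒  2A = 36, A = 18.
Then Σ (y_i + y_{i+1})·c_i = 324, so ȳ = 324 / (6·18) = 3.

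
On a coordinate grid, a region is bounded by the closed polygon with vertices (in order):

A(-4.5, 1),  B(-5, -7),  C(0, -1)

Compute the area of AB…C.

Σ = (36.5) + (5) + (-4.5) = 37
Area = |Σ|/2 = 18.5.

18.5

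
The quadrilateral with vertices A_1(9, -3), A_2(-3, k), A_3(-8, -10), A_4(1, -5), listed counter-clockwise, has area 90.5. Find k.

4

Write out the shoelace sum; only the two edges meeting at A_2 involve k:
2·Area = [(9·k − (-3)·(-3)) + ((-3)·(-10) − (-8)·k)] + 92
       = 17·k + 113 = 181
⇒ k = 4.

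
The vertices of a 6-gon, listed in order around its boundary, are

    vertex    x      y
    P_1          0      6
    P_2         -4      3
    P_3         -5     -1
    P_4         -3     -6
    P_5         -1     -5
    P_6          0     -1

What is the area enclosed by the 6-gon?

Apply the surveyor's formula: 2A = Σ (x_i·y_{i+1} − x_{i+1}·y_i), indices taken mod 6.
Σ = (24) + (19) + (27) + (9) + (1) + (0) = 80
Area = |Σ|/2 = 40.

40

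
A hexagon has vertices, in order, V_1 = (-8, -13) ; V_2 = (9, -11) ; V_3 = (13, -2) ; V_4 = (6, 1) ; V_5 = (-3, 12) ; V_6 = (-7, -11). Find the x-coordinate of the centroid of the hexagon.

Apply the shoelace (surveyor's) formula. First the cross-terms c_i = x_i·y_{i+1} − x_{i+1}·y_i:
  205, 125, 25, 75, 117, 3  ⇒  2A = 550, A = 275.
Then Σ (x_i + x_{i+1})·c_i = 2440, so x̄ = 2440 / (6·275) = 244/165.

244/165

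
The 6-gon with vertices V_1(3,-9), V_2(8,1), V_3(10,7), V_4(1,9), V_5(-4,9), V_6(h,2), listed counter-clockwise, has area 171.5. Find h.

-6

Write out the shoelace sum; only the two edges meeting at V_6 involve h:
2·Area = [((-4)·2 − h·9) + (h·(-9) − 3·2)] + 249
       = -18·h + 235 = 343
⇒ h = -6.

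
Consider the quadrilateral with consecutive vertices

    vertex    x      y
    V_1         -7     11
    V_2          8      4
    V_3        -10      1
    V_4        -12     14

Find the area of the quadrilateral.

Apply Gauss's area formula: 2A = Σ (x_i·y_{i+1} − x_{i+1}·y_i), indices taken mod 4.
Σ = (-116) + (48) + (-128) + (-34) = -230
Area = |Σ|/2 = 115.

115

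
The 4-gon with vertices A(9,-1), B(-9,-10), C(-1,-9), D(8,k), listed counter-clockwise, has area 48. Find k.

-6

Write out the shoelace sum; only the two edges meeting at D involve k:
2·Area = [((-1)·k − 8·(-9)) + (8·(-1) − 9·k)] + -28
       = -10·k + 36 = 96
⇒ k = -6.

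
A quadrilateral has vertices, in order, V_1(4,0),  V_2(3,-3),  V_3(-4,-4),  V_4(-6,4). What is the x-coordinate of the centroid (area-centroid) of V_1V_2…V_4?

-31/23

Apply the surveyor's formula. First the cross-terms c_i = x_i·y_{i+1} − x_{i+1}·y_i:
  -12, -24, -40, -16  ⇒  2A = -92, A = -46.
Then Σ (x_i + x_{i+1})·c_i = 372, so x̄ = 372 / (6·(-46)) = -31/23.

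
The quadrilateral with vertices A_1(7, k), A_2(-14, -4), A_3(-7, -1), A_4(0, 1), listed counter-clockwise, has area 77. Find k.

15

Write out the shoelace sum; only the two edges meeting at A_1 involve k:
2·Area = [(0·k − 7·1) + (7·(-4) − (-14)·k)] + -21
       = 14·k + -56 = 154
⇒ k = 15.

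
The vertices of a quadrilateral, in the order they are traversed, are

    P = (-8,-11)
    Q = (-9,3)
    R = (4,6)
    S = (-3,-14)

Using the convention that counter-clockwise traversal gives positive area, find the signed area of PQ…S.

-153

Apply the shoelace formula: 2A = Σ (x_i·y_{i+1} − x_{i+1}·y_i), indices taken mod 4.
Σ = (-123) + (-66) + (-38) + (-79) = -306
Signed area = Σ/2 = -153 (negative ⇒ clockwise traversal).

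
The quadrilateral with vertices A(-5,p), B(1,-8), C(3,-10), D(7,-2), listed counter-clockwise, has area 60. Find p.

2

The doubled signed area Σ (x_i y_{i+1} − x_{i+1} y_i) is linear in p.
With p=0 it equals 108; the coefficient of p is 6 (from the two edges through A).
So 6·p + 108 = 2·60 = 120 ⇒ p = 2.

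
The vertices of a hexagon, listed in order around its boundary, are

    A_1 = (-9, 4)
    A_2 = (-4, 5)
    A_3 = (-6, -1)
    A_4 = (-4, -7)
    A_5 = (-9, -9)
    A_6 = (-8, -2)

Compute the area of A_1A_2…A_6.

44

Apply the shoelace formula: 2A = Σ (x_i·y_{i+1} − x_{i+1}·y_i), indices taken mod 6.
Cross-terms: -29, 34, 38, -27, -54, -50  ⇒  Σ = -88
Area = |Σ|/2 = 44.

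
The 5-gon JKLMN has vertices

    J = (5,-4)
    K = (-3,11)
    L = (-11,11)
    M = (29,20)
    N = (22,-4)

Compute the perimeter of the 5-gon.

108

|JK| = √((-8)² + (15)²) = √289 = 17
|KL| = √((-8)² + (0)²) = √64 = 8
|LM| = √((40)² + (9)²) = √1681 = 41
|MN| = √((-7)² + (-24)²) = √625 = 25
|NJ| = √((-17)² + (0)²) = √289 = 17
Perimeter = 17 + 8 + 41 + 25 + 17 = 108.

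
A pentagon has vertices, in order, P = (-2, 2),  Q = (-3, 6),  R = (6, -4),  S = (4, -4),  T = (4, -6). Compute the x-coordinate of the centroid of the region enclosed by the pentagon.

Apply the shoelace (surveyor's) formula. First the cross-terms c_i = x_i·y_{i+1} − x_{i+1}·y_i:
  -6, -24, -8, -8, -4  ⇒  2A = -50, A = -25.
Then Σ (x_i + x_{i+1})·c_i = -194, so x̄ = -194 / (6·(-25)) = 97/75.

97/75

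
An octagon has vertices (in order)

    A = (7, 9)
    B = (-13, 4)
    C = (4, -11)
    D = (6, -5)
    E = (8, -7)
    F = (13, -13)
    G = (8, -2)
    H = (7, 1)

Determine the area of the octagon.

229.5

A→B: (7)(4) − (-13)(9) = 145
B→C: (-13)(-11) − (4)(4) = 127
C→D: (4)(-5) − (6)(-11) = 46
D→E: (6)(-7) − (8)(-5) = -2
E→F: (8)(-13) − (13)(-7) = -13
F→G: (13)(-2) − (8)(-13) = 78
G→H: (8)(1) − (7)(-2) = 22
H→A: (7)(9) − (7)(1) = 56
Σ = 459
Area = |Σ|/2 = 229.5.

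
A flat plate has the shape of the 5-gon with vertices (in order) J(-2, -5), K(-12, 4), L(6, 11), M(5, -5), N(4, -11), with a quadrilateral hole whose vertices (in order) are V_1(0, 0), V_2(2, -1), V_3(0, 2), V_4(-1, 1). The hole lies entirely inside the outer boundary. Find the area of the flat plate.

190

Outer boundary:
Apply Gauss's area formula: 2A = Σ (x_i·y_{i+1} − x_{i+1}·y_i), indices taken mod 5.
Cross-terms: -68, -156, -85, -35, -42  ⇒  Σ = -386
Area = |Σ|/2 = 193.
Hole:
V_1→V_2: (0)(-1) − (2)(0) = 0
V_2→V_3: (2)(2) − (0)(-1) = 4
V_3→V_4: (0)(1) − (-1)(2) = 2
V_4→V_1: (-1)(0) − (0)(1) = 0
Σ = 6
Area = |Σ|/2 = 3.
Net area = 193 − 3 = 190.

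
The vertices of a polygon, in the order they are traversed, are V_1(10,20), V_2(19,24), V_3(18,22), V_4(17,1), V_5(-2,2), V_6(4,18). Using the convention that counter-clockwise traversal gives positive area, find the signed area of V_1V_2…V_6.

V_1→V_2: (10)(24) − (19)(20) = -140
V_2→V_3: (19)(22) − (18)(24) = -14
V_3→V_4: (18)(1) − (17)(22) = -356
V_4→V_5: (17)(2) − (-2)(1) = 36
V_5→V_6: (-2)(18) − (4)(2) = -44
V_6→V_1: (4)(20) − (10)(18) = -100
Σ = -618
Signed area = Σ/2 = -309 (negative ⇒ clockwise traversal).

-309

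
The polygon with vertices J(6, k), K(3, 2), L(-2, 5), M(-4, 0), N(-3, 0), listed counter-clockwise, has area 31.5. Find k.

-2

The doubled signed area Σ (x_i y_{i+1} − x_{i+1} y_i) is linear in k.
With k=0 it equals 51; the coefficient of k is -6 (from the two edges through J).
So -6·k + 51 = 2·31.5 = 63 ⇒ k = -2.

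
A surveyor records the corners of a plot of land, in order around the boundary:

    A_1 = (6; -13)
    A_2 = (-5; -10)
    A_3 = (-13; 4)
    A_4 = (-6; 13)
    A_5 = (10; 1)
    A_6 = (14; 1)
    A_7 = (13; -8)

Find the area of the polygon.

403

Apply Gauss's area formula: 2A = Σ (x_i·y_{i+1} − x_{i+1}·y_i), indices taken mod 7.
Σ = (-125) + (-150) + (-145) + (-136) + (-4) + (-125) + (-121) = -806
Area = |Σ|/2 = 403.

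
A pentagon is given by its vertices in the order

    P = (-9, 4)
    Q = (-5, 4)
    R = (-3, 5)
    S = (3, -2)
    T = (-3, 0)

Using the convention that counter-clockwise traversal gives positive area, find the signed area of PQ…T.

Apply the surveyor's formula: 2A = Σ (x_i·y_{i+1} − x_{i+1}·y_i), indices taken mod 5.
Σ = (-16) + (-13) + (-9) + (-6) + (-12) = -56
Signed area = Σ/2 = -28 (negative ⇒ clockwise traversal).

-28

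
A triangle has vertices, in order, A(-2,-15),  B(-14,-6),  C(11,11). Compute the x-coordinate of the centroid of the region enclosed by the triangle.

Apply the shoelace formula. First the cross-terms c_i = x_i·y_{i+1} − x_{i+1}·y_i:
  -198, -88, -143  ⇒  2A = -429, A = -214.5.
Then Σ (x_i + x_{i+1})·c_i = 2145, so x̄ = 2145 / (6·(-214.5)) = -5/3.

-5/3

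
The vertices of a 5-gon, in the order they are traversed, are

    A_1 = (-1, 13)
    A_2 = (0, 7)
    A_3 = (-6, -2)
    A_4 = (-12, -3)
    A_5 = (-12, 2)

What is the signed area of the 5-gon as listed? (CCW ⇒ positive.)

Apply the shoelace (surveyor's) formula: 2A = Σ (x_i·y_{i+1} − x_{i+1}·y_i), indices taken mod 5.
Σ = (-7) + (42) + (-6) + (-60) + (-154) = -185
Signed area = Σ/2 = -92.5 (negative ⇒ clockwise traversal).

-92.5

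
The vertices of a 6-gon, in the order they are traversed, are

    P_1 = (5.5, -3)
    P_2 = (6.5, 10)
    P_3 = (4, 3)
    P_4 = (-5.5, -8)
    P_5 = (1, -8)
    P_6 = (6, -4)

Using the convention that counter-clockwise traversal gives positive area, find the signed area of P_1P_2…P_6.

P_1→P_2: (5.5)(10) − (6.5)(-3) = 74.5
P_2→P_3: (6.5)(3) − (4)(10) = -20.5
P_3→P_4: (4)(-8) − (-5.5)(3) = -15.5
P_4→P_5: (-5.5)(-8) − (1)(-8) = 52
P_5→P_6: (1)(-4) − (6)(-8) = 44
P_6→P_1: (6)(-3) − (5.5)(-4) = 4
Σ = 138.5
Signed area = Σ/2 = 69.25 (positive ⇒ counter-clockwise traversal).

69.25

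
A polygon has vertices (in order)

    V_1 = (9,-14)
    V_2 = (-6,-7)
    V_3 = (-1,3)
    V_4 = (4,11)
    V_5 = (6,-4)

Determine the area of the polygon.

Apply Gauss's area formula: 2A = Σ (x_i·y_{i+1} − x_{i+1}·y_i), indices taken mod 5.
Σ = (-147) + (-25) + (-23) + (-82) + (-48) = -325
Area = |Σ|/2 = 162.5.

162.5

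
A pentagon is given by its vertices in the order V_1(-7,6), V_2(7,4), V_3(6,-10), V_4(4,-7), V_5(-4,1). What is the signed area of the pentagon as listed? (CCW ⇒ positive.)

Σ = (-70) + (-94) + (-2) + (-24) + (-17) = -207
Signed area = Σ/2 = -103.5 (negative ⇒ clockwise traversal).

-103.5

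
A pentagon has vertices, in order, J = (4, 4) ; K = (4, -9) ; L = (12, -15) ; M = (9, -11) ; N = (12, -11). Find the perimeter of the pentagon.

|JK| = √((0)² + (-13)²) = √169 = 13
|KL| = √((8)² + (-6)²) = √100 = 10
|LM| = √((-3)² + (4)²) = √25 = 5
|MN| = √((3)² + (0)²) = √9 = 3
|NJ| = √((-8)² + (15)²) = √289 = 17
Perimeter = 13 + 10 + 5 + 3 + 17 = 48.

48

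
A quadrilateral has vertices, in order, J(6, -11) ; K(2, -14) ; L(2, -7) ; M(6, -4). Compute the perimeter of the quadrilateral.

|JK| = √((-4)² + (-3)²) = √25 = 5
|KL| = √((0)² + (7)²) = √49 = 7
|LM| = √((4)² + (3)²) = √25 = 5
|MJ| = √((0)² + (-7)²) = √49 = 7
Perimeter = 5 + 7 + 5 + 7 = 24.

24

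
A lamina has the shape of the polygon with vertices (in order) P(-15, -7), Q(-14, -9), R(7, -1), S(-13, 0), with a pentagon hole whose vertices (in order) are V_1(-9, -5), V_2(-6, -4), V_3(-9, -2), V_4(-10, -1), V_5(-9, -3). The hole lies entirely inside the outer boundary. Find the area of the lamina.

Outer boundary:
Σ = (37) + (77) + (-13) + (91) = 192
Area = |Σ|/2 = 96.
Hole:
Apply the shoelace formula: 2A = Σ (x_i·y_{i+1} − x_{i+1}·y_i), indices taken mod 5.
Σ = (6) + (-24) + (-11) + (21) + (18) = 10
Area = |Σ|/2 = 5.
Net area = 96 − 5 = 91.

91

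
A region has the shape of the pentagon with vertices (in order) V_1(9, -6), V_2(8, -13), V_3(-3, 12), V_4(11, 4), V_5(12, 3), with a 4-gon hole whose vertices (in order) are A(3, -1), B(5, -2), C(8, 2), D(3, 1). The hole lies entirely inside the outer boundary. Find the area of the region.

124.5

Outer boundary:
Apply Gauss's area formula: 2A = Σ (x_i·y_{i+1} − x_{i+1}·y_i), indices taken mod 5.
Σ = (-69) + (57) + (-144) + (-15) + (-99) = -270
Area = |Σ|/2 = 135.
Hole:
Apply Gauss's area formula: 2A = Σ (x_i·y_{i+1} − x_{i+1}·y_i), indices taken mod 4.
Σ = (-1) + (26) + (2) + (-6) = 21
Area = |Σ|/2 = 10.5.
Net area = 135 − 10.5 = 124.5.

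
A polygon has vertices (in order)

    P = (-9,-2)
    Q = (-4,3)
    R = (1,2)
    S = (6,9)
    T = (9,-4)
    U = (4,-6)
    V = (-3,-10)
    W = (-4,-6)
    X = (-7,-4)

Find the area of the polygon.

Apply the surveyor's formula: 2A = Σ (x_i·y_{i+1} − x_{i+1}·y_i), indices taken mod 9.
P→Q: (-9)(3) − (-4)(-2) = -35
Q→R: (-4)(2) − (1)(3) = -11
R→S: (1)(9) − (6)(2) = -3
S→T: (6)(-4) − (9)(9) = -105
T→U: (9)(-6) − (4)(-4) = -38
U→V: (4)(-10) − (-3)(-6) = -58
V→W: (-3)(-6) − (-4)(-10) = -22
W→X: (-4)(-4) − (-7)(-6) = -26
X→P: (-7)(-2) − (-9)(-4) = -22
Σ = -320
Area = |Σ|/2 = 160.

160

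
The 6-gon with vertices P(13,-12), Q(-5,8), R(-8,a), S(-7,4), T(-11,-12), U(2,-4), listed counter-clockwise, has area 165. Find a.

The doubled signed area Σ (x_i y_{i+1} − x_{i+1} y_i) is linear in a.
With a=0 it equals 300; the coefficient of a is 2 (from the two edges through R).
So 2·a + 300 = 2·165 = 330 ⇒ a = 15.

15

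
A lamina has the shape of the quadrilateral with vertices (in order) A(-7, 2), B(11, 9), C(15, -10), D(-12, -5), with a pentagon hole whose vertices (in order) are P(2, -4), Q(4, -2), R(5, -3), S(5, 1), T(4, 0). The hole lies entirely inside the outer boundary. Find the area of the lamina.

Outer boundary:
Apply the surveyor's formula: 2A = Σ (x_i·y_{i+1} − x_{i+1}·y_i), indices taken mod 4.
Σ = (-85) + (-245) + (-195) + (-59) = -584
Area = |Σ|/2 = 292.
Hole:
Apply Gauss's area formula: 2A = Σ (x_i·y_{i+1} − x_{i+1}·y_i), indices taken mod 5.
Cross-terms: 12, -2, 20, -4, -16  ⇒  Σ = 10
Area = |Σ|/2 = 5.
Net area = 292 − 5 = 287.

287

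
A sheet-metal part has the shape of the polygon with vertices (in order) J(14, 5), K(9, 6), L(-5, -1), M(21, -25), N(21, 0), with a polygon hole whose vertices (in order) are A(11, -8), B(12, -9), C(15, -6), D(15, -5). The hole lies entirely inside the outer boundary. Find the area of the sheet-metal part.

413

Outer boundary:
Σ = (39) + (21) + (146) + (525) + (105) = 836
Area = |Σ|/2 = 418.
Hole:
Apply the shoelace formula: 2A = Σ (x_i·y_{i+1} − x_{i+1}·y_i), indices taken mod 4.
Cross-terms: -3, 63, 15, -65  ⇒  Σ = 10
Area = |Σ|/2 = 5.
Net area = 418 − 5 = 413.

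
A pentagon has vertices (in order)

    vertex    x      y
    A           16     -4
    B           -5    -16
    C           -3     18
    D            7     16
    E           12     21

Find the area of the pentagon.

Apply the shoelace (surveyor's) formula: 2A = Σ (x_i·y_{i+1} − x_{i+1}·y_i), indices taken mod 5.
Σ = (-276) + (-138) + (-174) + (-45) + (-384) = -1017
Area = |Σ|/2 = 508.5.

508.5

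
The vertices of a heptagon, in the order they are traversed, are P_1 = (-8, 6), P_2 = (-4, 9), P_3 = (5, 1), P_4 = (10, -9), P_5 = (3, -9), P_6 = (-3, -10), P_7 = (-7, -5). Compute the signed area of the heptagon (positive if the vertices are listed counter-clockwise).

Σ = (-48) + (-49) + (-55) + (-63) + (-57) + (-55) + (-82) = -409
Signed area = Σ/2 = -204.5 (negative ⇒ clockwise traversal).

-204.5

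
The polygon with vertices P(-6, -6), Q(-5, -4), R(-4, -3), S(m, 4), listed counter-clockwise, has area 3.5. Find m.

-2

The doubled signed area Σ (x_i y_{i+1} − x_{i+1} y_i) is linear in m.
With m=0 it equals 1; the coefficient of m is -3 (from the two edges through S).
So -3·m + 1 = 2·3.5 = 7 ⇒ m = -2.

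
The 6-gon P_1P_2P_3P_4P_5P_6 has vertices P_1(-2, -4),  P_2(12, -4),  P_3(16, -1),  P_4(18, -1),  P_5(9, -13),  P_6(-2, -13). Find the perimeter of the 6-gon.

|P_1P_2| = √((14)² + (0)²) = √196 = 14
|P_2P_3| = √((4)² + (3)²) = √25 = 5
|P_3P_4| = √((2)² + (0)²) = √4 = 2
|P_4P_5| = √((-9)² + (-12)²) = √225 = 15
|P_5P_6| = √((-11)² + (0)²) = √121 = 11
|P_6P_1| = √((0)² + (9)²) = √81 = 9
Perimeter = 14 + 5 + 2 + 15 + 11 + 9 = 56.

56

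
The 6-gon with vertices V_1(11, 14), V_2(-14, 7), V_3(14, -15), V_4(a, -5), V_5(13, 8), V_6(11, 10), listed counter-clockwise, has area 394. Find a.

Write out the shoelace sum; only the two edges meeting at V_4 involve a:
2·Area = [(14·(-5) − a·(-15)) + (a·8 − 13·(-5))] + 471
       = 23·a + 466 = 788
⇒ a = 14.

14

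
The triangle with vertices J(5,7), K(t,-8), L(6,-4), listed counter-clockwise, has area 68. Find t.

The doubled signed area Σ (x_i y_{i+1} − x_{i+1} y_i) is linear in t.
With t=0 it equals 70; the coefficient of t is -11 (from the two edges through K).
So -11·t + 70 = 2·68 = 136 ⇒ t = -6.

-6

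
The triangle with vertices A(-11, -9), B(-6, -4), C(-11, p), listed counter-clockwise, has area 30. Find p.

Write out the shoelace sum; only the two edges meeting at C involve p:
2·Area = [((-6)·p − (-11)·(-4)) + ((-11)·(-9) − (-11)·p)] + -10
       = 5·p + 45 = 60
⇒ p = 3.

3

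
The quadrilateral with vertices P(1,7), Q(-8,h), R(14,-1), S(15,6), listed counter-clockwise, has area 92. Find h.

6

Write out the shoelace sum; only the two edges meeting at Q involve h:
2·Area = [(1·h − (-8)·7) + ((-8)·(-1) − 14·h)] + 198
       = -13·h + 262 = 184
⇒ h = 6.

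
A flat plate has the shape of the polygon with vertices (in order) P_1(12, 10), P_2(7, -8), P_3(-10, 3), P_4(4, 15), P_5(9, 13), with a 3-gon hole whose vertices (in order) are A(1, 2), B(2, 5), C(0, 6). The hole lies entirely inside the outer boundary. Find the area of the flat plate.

264.5

Outer boundary:
P_1→P_2: (12)(-8) − (7)(10) = -166
P_2→P_3: (7)(3) − (-10)(-8) = -59
P_3→P_4: (-10)(15) − (4)(3) = -162
P_4→P_5: (4)(13) − (9)(15) = -83
P_5→P_1: (9)(10) − (12)(13) = -66
Σ = -536
Area = |Σ|/2 = 268.
Hole:
Apply Gauss's area formula: 2A = Σ (x_i·y_{i+1} − x_{i+1}·y_i), indices taken mod 3.
Σ = (1) + (12) + (-6) = 7
Area = |Σ|/2 = 3.5.
Net area = 268 − 3.5 = 264.5.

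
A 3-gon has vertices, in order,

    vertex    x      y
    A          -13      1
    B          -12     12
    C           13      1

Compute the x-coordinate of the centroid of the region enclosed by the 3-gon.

-4

Apply Gauss's area formula. First the cross-terms c_i = x_i·y_{i+1} − x_{i+1}·y_i:
  -144, -168, 26  ⇒  2A = -286, A = -143.
Then Σ (x_i + x_{i+1})·c_i = 3432, so x̄ = 3432 / (6·(-143)) = -4.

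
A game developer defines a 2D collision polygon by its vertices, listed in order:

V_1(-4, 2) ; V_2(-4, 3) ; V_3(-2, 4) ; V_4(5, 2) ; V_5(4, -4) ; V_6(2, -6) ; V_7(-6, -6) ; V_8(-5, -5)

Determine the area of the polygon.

Σ = (-4) + (-10) + (-24) + (-28) + (-16) + (-48) + (0) + (-30) = -160
Area = |Σ|/2 = 80.

80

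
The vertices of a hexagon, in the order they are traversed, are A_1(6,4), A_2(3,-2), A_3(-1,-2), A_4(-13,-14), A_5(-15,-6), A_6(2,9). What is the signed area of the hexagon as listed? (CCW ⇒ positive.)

Apply the surveyor's formula: 2A = Σ (x_i·y_{i+1} − x_{i+1}·y_i), indices taken mod 6.
Σ = (-24) + (-8) + (-12) + (-132) + (-123) + (-46) = -345
Signed area = Σ/2 = -172.5 (negative ⇒ clockwise traversal).

-172.5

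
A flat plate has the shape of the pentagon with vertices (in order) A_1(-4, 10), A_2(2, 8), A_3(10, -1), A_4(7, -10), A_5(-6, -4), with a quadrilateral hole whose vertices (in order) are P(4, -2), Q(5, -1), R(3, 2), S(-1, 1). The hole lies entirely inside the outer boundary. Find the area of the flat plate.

184.5

Outer boundary:
Σ = (-52) + (-82) + (-93) + (-88) + (-76) = -391
Area = |Σ|/2 = 195.5.
Hole:
P→Q: (4)(-1) − (5)(-2) = 6
Q→R: (5)(2) − (3)(-1) = 13
R→S: (3)(1) − (-1)(2) = 5
S→P: (-1)(-2) − (4)(1) = -2
Σ = 22
Area = |Σ|/2 = 11.
Net area = 195.5 − 11 = 184.5.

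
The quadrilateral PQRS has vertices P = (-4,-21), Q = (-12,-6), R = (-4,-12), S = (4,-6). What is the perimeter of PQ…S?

54

|PQ| = √((-8)² + (15)²) = √289 = 17
|QR| = √((8)² + (-6)²) = √100 = 10
|RS| = √((8)² + (6)²) = √100 = 10
|SP| = √((-8)² + (-15)²) = √289 = 17
Perimeter = 17 + 10 + 10 + 17 = 54.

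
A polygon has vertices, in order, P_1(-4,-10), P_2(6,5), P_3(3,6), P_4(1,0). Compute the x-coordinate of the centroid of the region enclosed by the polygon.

55/27

Apply the surveyor's formula. First the cross-terms c_i = x_i·y_{i+1} − x_{i+1}·y_i:
  40, 21, -6, -10  ⇒  2A = 45, A = 22.5.
Then Σ (x_i + x_{i+1})·c_i = 275, so x̄ = 275 / (6·22.5) = 55/27.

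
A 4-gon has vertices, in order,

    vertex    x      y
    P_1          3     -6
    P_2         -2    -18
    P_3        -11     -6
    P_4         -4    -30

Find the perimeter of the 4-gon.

|P_1P_2| = √((-5)² + (-12)²) = √169 = 13
|P_2P_3| = √((-9)² + (12)²) = √225 = 15
|P_3P_4| = √((7)² + (-24)²) = √625 = 25
|P_4P_1| = √((7)² + (24)²) = √625 = 25
Perimeter = 13 + 15 + 25 + 25 = 78.

78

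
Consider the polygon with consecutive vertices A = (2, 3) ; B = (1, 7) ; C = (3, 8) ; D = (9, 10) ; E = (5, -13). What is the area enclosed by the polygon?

Apply the shoelace formula: 2A = Σ (x_i·y_{i+1} − x_{i+1}·y_i), indices taken mod 5.
Σ = (11) + (-13) + (-42) + (-167) + (41) = -170
Area = |Σ|/2 = 85.

85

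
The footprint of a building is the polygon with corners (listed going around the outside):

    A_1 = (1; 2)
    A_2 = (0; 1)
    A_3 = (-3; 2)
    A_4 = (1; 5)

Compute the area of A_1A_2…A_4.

A_1→A_2: (1)(1) − (0)(2) = 1
A_2→A_3: (0)(2) − (-3)(1) = 3
A_3→A_4: (-3)(5) − (1)(2) = -17
A_4→A_1: (1)(2) − (1)(5) = -3
Σ = -16
Area = |Σ|/2 = 8.

8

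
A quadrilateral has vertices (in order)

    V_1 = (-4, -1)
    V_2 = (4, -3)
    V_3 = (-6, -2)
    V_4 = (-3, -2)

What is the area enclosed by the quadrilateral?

4.5

Apply the shoelace formula: 2A = Σ (x_i·y_{i+1} − x_{i+1}·y_i), indices taken mod 4.
Cross-terms: 16, -26, 6, -5  ⇒  Σ = -9
Area = |Σ|/2 = 4.5.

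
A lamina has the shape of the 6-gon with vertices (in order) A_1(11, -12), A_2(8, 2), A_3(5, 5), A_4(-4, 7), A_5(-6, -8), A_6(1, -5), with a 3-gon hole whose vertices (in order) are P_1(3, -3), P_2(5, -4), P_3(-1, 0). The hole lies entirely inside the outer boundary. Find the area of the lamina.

Outer boundary:
Apply Gauss's area formula: 2A = Σ (x_i·y_{i+1} − x_{i+1}·y_i), indices taken mod 6.
A_1→A_2: (11)(2) − (8)(-12) = 118
A_2→A_3: (8)(5) − (5)(2) = 30
A_3→A_4: (5)(7) − (-4)(5) = 55
A_4→A_5: (-4)(-8) − (-6)(7) = 74
A_5→A_6: (-6)(-5) − (1)(-8) = 38
A_6→A_1: (1)(-12) − (11)(-5) = 43
Σ = 358
Area = |Σ|/2 = 179.
Hole:
Apply the shoelace (surveyor's) formula: 2A = Σ (x_i·y_{i+1} − x_{i+1}·y_i), indices taken mod 3.
P_1→P_2: (3)(-4) − (5)(-3) = 3
P_2→P_3: (5)(0) − (-1)(-4) = -4
P_3→P_1: (-1)(-3) − (3)(0) = 3
Σ = 2
Area = |Σ|/2 = 1.
Net area = 179 − 1 = 178.

178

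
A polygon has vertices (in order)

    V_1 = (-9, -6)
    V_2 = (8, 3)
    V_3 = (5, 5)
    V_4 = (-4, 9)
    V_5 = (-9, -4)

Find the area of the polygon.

113

Apply the shoelace formula: 2A = Σ (x_i·y_{i+1} − x_{i+1}·y_i), indices taken mod 5.
V_1→V_2: (-9)(3) − (8)(-6) = 21
V_2→V_3: (8)(5) − (5)(3) = 25
V_3→V_4: (5)(9) − (-4)(5) = 65
V_4→V_5: (-4)(-4) − (-9)(9) = 97
V_5→V_1: (-9)(-6) − (-9)(-4) = 18
Σ = 226
Area = |Σ|/2 = 113.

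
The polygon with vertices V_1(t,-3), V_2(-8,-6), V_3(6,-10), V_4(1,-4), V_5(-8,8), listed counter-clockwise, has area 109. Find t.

The doubled signed area Σ (x_i y_{i+1} − x_{i+1} y_i) is linear in t.
With t=0 it equals 78; the coefficient of t is -14 (from the two edges through V_1).
So -14·t + 78 = 2·109 = 218 ⇒ t = -10.

-10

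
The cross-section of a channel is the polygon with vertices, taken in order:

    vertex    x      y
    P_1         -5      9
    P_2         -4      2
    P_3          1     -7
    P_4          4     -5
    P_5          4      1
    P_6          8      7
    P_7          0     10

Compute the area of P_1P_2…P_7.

124.5

Σ = (26) + (26) + (23) + (24) + (20) + (80) + (50) = 249
Area = |Σ|/2 = 124.5.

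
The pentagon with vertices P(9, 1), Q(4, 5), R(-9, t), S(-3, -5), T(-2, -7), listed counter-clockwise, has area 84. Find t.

Write out the shoelace sum; only the two edges meeting at R involve t:
2·Area = [(4·t − (-9)·5) + ((-9)·(-5) − (-3)·t)] + 113
       = 7·t + 203 = 168
⇒ t = -5.

-5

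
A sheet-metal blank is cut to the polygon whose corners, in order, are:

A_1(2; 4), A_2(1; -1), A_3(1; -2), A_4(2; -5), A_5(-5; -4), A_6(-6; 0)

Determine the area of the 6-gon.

44.5

Apply Gauss's area formula: 2A = Σ (x_i·y_{i+1} − x_{i+1}·y_i), indices taken mod 6.
Σ = (-6) + (-1) + (-1) + (-33) + (-24) + (-24) = -89
Area = |Σ|/2 = 44.5.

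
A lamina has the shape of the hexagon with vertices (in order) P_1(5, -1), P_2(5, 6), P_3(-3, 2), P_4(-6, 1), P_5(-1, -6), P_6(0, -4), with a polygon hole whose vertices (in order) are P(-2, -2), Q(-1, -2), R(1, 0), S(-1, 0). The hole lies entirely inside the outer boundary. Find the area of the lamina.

Outer boundary:
Apply the surveyor's formula: 2A = Σ (x_i·y_{i+1} − x_{i+1}·y_i), indices taken mod 6.
Cross-terms: 35, 28, 9, 37, 4, 20  ⇒  Σ = 133
Area = |Σ|/2 = 66.5.
Hole:
Apply the surveyor's formula: 2A = Σ (x_i·y_{i+1} − x_{i+1}·y_i), indices taken mod 4.
Σ = (2) + (2) + (0) + (2) = 6
Area = |Σ|/2 = 3.
Net area = 66.5 − 3 = 63.5.

63.5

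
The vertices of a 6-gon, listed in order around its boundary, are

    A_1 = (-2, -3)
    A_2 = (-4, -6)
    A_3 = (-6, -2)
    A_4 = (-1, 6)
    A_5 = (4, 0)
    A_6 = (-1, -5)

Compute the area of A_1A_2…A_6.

58.5

Apply the shoelace formula: 2A = Σ (x_i·y_{i+1} − x_{i+1}·y_i), indices taken mod 6.
Cross-terms: 0, -28, -38, -24, -20, -7  ⇒  Σ = -117
Area = |Σ|/2 = 58.5.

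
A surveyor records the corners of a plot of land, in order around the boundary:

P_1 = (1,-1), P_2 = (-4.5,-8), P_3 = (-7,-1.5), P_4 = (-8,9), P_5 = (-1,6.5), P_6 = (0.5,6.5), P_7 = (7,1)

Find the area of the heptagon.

Apply the shoelace formula: 2A = Σ (x_i·y_{i+1} − x_{i+1}·y_i), indices taken mod 7.
P_1→P_2: (1)(-8) − (-4.5)(-1) = -12.5
P_2→P_3: (-4.5)(-1.5) − (-7)(-8) = -49.25
P_3→P_4: (-7)(9) − (-8)(-1.5) = -75
P_4→P_5: (-8)(6.5) − (-1)(9) = -43
P_5→P_6: (-1)(6.5) − (0.5)(6.5) = -9.75
P_6→P_7: (0.5)(1) − (7)(6.5) = -45
P_7→P_1: (7)(-1) − (1)(1) = -8
Σ = -242.5
Area = |Σ|/2 = 121.25.

121.25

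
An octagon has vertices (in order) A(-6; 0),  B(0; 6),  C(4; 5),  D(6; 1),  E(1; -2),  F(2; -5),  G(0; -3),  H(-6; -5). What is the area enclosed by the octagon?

77

Apply the surveyor's formula: 2A = Σ (x_i·y_{i+1} − x_{i+1}·y_i), indices taken mod 8.
Σ = (-36) + (-24) + (-26) + (-13) + (-1) + (-6) + (-18) + (-30) = -154
Area = |Σ|/2 = 77.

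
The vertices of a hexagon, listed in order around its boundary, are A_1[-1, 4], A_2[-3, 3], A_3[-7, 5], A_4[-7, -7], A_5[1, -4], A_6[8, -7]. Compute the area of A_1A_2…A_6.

Apply the surveyor's formula: 2A = Σ (x_i·y_{i+1} − x_{i+1}·y_i), indices taken mod 6.
A_1→A_2: (-1)(3) − (-3)(4) = 9
A_2→A_3: (-3)(5) − (-7)(3) = 6
A_3→A_4: (-7)(-7) − (-7)(5) = 84
A_4→A_5: (-7)(-4) − (1)(-7) = 35
A_5→A_6: (1)(-7) − (8)(-4) = 25
A_6→A_1: (8)(4) − (-1)(-7) = 25
Σ = 184
Area = |Σ|/2 = 92.

92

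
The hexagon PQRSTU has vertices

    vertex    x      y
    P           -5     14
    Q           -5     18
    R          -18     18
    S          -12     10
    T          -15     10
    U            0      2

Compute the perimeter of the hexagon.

60

|PQ| = √((0)² + (4)²) = √16 = 4
|QR| = √((-13)² + (0)²) = √169 = 13
|RS| = √((6)² + (-8)²) = √100 = 10
|ST| = √((-3)² + (0)²) = √9 = 3
|TU| = √((15)² + (-8)²) = √289 = 17
|UP| = √((-5)² + (12)²) = √169 = 13
Perimeter = 4 + 13 + 10 + 3 + 17 + 13 = 60.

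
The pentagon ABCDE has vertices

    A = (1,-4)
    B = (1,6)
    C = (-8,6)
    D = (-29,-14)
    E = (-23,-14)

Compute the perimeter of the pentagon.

80

|AB| = √((0)² + (10)²) = √100 = 10
|BC| = √((-9)² + (0)²) = √81 = 9
|CD| = √((-21)² + (-20)²) = √841 = 29
|DE| = √((6)² + (0)²) = √36 = 6
|EA| = √((24)² + (10)²) = √676 = 26
Perimeter = 10 + 9 + 29 + 6 + 26 = 80.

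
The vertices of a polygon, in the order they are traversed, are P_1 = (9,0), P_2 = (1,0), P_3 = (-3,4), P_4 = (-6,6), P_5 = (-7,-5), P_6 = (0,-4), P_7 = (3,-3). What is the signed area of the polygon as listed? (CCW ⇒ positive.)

Σ = (0) + (4) + (6) + (72) + (28) + (12) + (27) = 149
Signed area = Σ/2 = 74.5 (positive ⇒ counter-clockwise traversal).

74.5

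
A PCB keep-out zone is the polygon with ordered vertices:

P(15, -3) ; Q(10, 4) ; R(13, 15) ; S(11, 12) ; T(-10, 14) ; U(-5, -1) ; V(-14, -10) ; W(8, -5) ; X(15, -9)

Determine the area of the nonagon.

406

Cross-terms: 90, 98, -9, 274, 80, 36, 150, 3, 90  ⇒  Σ = 812
Area = |Σ|/2 = 406.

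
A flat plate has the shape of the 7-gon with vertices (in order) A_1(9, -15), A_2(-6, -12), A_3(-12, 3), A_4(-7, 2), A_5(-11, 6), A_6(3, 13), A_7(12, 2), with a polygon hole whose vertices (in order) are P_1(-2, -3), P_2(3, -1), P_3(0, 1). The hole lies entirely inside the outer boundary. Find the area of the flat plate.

Outer boundary:
Cross-terms: -198, -162, -3, -20, -161, -150, -198  ⇒  Σ = -892
Area = |Σ|/2 = 446.
Hole:
Apply the shoelace formula: 2A = Σ (x_i·y_{i+1} − x_{i+1}·y_i), indices taken mod 3.
Σ = (11) + (3) + (2) = 16
Area = |Σ|/2 = 8.
Net area = 446 − 8 = 438.

438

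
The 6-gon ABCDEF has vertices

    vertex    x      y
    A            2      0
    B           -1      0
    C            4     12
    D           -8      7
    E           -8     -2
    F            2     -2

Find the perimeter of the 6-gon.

50

|AB| = √((-3)² + (0)²) = √9 = 3
|BC| = √((5)² + (12)²) = √169 = 13
|CD| = √((-12)² + (-5)²) = √169 = 13
|DE| = √((0)² + (-9)²) = √81 = 9
|EF| = √((10)² + (0)²) = √100 = 10
|FA| = √((0)² + (2)²) = √4 = 2
Perimeter = 3 + 13 + 13 + 9 + 10 + 2 = 50.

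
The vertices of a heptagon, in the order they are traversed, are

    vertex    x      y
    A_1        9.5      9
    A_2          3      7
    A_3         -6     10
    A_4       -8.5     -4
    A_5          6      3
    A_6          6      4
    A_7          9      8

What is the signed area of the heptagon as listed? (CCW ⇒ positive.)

121

Apply Gauss's area formula: 2A = Σ (x_i·y_{i+1} − x_{i+1}·y_i), indices taken mod 7.
A_1→A_2: (9.5)(7) − (3)(9) = 39.5
A_2→A_3: (3)(10) − (-6)(7) = 72
A_3→A_4: (-6)(-4) − (-8.5)(10) = 109
A_4→A_5: (-8.5)(3) − (6)(-4) = -1.5
A_5→A_6: (6)(4) − (6)(3) = 6
A_6→A_7: (6)(8) − (9)(4) = 12
A_7→A_1: (9)(9) − (9.5)(8) = 5
Σ = 242
Signed area = Σ/2 = 121 (positive ⇒ counter-clockwise traversal).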